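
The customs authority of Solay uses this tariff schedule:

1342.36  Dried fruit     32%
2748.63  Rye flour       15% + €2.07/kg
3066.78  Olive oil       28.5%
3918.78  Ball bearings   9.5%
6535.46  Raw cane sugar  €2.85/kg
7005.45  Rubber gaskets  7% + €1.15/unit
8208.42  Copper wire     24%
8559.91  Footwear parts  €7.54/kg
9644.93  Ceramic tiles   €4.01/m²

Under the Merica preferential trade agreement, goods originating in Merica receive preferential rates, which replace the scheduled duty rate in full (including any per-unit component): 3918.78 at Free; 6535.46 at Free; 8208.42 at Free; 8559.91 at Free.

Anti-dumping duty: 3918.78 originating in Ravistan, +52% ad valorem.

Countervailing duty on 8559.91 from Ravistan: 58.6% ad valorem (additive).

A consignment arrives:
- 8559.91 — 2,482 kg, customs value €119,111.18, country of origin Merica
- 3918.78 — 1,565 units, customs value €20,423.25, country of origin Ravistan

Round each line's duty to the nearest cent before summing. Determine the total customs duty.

Line 1 (8559.91, Merica, 2,482 kg, €119,111.18):
Base rate for 8559.91 is €7.54/kg.
Origin Merica qualifies under the Solay–Merica agreement and 8559.91 is covered: preferential rate Free applies instead.
The additional-duty order on 8559.91 targets Ravistan, not Merica; it does not apply.
Duty = €119,111.18 × 0% = €0.00.
Line 2 (3918.78, Ravistan, 1,565 units, €20,423.25):
Base rate for 3918.78 is 9.5%.
3918.78 has an FTA preferential rate, but origin Ravistan is not Merica; base rate stands.
Additional duty on 3918.78 from Ravistan: +52%. Applied ad valorem rate: 9.5% + 52% = 61.5%.
Duty = €20,423.25 × 61.5% = €12,560.30.
Total = €0.00 + €12,560.30 = €12,560.30.

€12,560.30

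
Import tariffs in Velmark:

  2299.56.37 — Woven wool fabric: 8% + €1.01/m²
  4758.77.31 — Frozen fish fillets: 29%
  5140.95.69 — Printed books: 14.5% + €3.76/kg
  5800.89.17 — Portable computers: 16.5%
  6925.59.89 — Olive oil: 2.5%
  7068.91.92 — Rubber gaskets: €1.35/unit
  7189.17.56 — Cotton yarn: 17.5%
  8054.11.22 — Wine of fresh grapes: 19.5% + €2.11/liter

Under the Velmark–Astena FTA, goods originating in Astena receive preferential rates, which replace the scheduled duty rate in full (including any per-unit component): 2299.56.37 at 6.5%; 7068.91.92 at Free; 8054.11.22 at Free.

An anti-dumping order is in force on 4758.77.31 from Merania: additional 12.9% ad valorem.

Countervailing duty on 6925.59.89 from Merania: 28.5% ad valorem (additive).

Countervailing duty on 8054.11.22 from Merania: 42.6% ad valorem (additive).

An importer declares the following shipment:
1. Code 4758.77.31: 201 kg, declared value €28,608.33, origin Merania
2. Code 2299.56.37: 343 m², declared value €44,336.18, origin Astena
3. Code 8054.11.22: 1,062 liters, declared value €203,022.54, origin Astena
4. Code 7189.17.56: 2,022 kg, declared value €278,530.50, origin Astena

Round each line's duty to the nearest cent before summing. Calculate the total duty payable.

€63,611.58

Line 1 (4758.77.31, Merania, 201 kg, €28,608.33):
Base rate for 4758.77.31 is 29%.
Additional duty on 4758.77.31 from Merania: +12.9%. Applied ad valorem rate: 29% + 12.9% = 41.9%.
Duty = €28,608.33 × 41.9% = €11,986.89.
Line 2 (2299.56.37, Astena, 343 m², €44,336.18):
Base rate for 2299.56.37 is 8% + €1.01/m².
Origin Astena qualifies under the Velmark–Astena agreement and 2299.56.37 is covered: preferential rate 6.5% applies instead.
Duty = €44,336.18 × 6.5% = €2,881.85.
Line 3 (8054.11.22, Astena, 1,062 liters, €203,022.54):
Base rate for 8054.11.22 is 19.5% + €2.11/liter.
Origin Astena qualifies under the Velmark–Astena agreement and 8054.11.22 is covered: preferential rate Free applies instead.
The additional-duty order on 8054.11.22 targets Merania, not Astena; it does not apply.
Duty = €203,022.54 × 0% = €0.00.
Line 4 (7189.17.56, Astena, 2,022 kg, €278,530.50):
Base rate for 7189.17.56 is 17.5%.
Origin Astena is the FTA partner but 7189.17.56 is not on the preference list; base rate stands.
Duty = €278,530.50 × 17.5% = €48,742.84.
Total = €11,986.89 + €2,881.85 + €0.00 + €48,742.84 = €63,611.58.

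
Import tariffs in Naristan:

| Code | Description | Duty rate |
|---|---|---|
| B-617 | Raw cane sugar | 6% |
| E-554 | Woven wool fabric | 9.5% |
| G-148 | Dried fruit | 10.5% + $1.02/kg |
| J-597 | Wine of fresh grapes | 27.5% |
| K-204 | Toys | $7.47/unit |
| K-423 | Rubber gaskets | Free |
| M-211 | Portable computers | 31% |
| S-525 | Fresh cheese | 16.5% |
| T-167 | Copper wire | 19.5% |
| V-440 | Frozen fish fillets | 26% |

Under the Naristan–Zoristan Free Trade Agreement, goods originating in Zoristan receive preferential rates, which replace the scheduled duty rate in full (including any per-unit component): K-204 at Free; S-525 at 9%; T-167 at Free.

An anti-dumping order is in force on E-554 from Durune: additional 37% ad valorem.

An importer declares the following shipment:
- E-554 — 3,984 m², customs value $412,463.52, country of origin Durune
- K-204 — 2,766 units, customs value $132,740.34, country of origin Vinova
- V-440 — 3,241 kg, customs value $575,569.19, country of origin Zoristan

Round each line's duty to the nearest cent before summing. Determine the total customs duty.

$362,105.55

Line 1 (E-554, Durune, 3,984 m², $412,463.52):
Base rate for E-554 is 9.5%.
Additional duty on E-554 from Durune: +37%. Applied ad valorem rate: 9.5% + 37% = 46.5%.
Duty = $412,463.52 × 46.5% = $191,795.54.
Line 2 (K-204, Vinova, 2,766 units, $132,740.34):
Base rate for K-204 is $7.47/unit.
K-204 has an FTA preferential rate, but origin Vinova is not Zoristan; base rate stands.
Duty = 2,766 × $7.47 = $20,662.02.
Line 3 (V-440, Zoristan, 3,241 kg, $575,569.19):
Base rate for V-440 is 26%.
Origin Zoristan is the FTA partner but V-440 is not on the preference list; base rate stands.
Duty = $575,569.19 × 26% = $149,647.99.
Total = $191,795.54 + $20,662.02 + $149,647.99 = $362,105.55.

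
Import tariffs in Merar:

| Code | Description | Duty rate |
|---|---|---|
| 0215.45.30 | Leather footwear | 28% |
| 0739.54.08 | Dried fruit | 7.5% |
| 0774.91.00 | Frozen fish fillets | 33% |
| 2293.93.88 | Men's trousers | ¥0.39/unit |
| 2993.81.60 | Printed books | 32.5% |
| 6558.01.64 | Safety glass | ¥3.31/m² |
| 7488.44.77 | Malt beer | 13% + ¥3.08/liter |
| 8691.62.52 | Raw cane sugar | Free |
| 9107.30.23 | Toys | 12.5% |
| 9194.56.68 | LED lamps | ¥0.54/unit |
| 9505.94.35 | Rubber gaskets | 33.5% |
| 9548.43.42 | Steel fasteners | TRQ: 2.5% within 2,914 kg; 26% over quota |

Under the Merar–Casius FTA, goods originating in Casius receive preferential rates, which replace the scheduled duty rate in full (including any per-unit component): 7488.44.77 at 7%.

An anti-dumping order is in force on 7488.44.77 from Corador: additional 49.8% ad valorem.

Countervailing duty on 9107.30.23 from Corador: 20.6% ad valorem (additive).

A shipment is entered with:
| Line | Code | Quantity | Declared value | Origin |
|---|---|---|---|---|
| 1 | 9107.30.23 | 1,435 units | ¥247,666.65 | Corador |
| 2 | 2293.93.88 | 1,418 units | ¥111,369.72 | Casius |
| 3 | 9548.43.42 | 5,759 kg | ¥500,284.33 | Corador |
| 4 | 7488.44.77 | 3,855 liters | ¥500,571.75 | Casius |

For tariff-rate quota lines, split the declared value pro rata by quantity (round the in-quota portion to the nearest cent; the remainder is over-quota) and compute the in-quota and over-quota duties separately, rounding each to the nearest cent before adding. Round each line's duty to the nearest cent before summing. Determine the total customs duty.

¥188,156.92

Line 1 (9107.30.23, Corador, 1,435 units, ¥247,666.65):
Base rate for 9107.30.23 is 12.5%.
Additional duty on 9107.30.23 from Corador: +20.6%. Applied ad valorem rate: 12.5% + 20.6% = 33.1%.
Duty = ¥247,666.65 × 33.1% = ¥81,977.66.
Line 2 (2293.93.88, Casius, 1,418 units, ¥111,369.72):
Base rate for 2293.93.88 is ¥0.39/unit.
Origin Casius is the FTA partner but 2293.93.88 is not on the preference list; base rate stands.
Duty = 1,418 × ¥0.39 = ¥553.02.
Line 3 (9548.43.42, Corador, 5,759 kg, ¥500,284.33):
Code 9548.43.42 is under a tariff-rate quota (threshold 2,914 kg). In-quota: 2,914 kg at 2.5%; over-quota: 2,845 kg at 26%.
Pro-rata value split: in-quota = ¥500,284.33 × 2,914/5,759 = ¥253,139.18; over-quota = ¥500,284.33 − ¥253,139.18 = ¥247,145.15.
In-quota duty = ¥253,139.18 × 2.5% = ¥6,328.48. Over-quota duty = ¥247,145.15 × 26% = ¥64,257.74.
Line duty = ¥6,328.48 + ¥64,257.74 = ¥70,586.22.
Line 4 (7488.44.77, Casius, 3,855 liters, ¥500,571.75):
Base rate for 7488.44.77 is 13% + ¥3.08/liter.
Origin Casius qualifies under the Merar–Casius agreement and 7488.44.77 is covered: preferential rate 7% applies instead.
The additional-duty order on 7488.44.77 targets Corador, not Casius; it does not apply.
Duty = ¥500,571.75 × 7% = ¥35,040.02.
Total = ¥81,977.66 + ¥553.02 + ¥70,586.22 + ¥35,040.02 = ¥188,156.92.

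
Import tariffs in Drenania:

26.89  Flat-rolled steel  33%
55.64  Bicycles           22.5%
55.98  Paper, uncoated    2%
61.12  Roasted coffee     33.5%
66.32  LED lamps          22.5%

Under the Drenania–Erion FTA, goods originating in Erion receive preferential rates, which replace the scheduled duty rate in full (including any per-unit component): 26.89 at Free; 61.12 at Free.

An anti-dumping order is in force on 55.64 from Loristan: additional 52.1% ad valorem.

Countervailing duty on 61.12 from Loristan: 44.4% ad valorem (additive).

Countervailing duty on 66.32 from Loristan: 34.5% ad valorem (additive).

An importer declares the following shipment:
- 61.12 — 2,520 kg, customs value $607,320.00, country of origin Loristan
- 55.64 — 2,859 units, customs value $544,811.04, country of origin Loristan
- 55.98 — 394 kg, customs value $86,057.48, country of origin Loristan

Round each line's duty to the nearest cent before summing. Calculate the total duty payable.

Line 1 (61.12, Loristan, 2,520 kg, $607,320.00):
Base rate for 61.12 is 33.5%.
61.12 has an FTA preferential rate, but origin Loristan is not Erion; base rate stands.
Additional duty on 61.12 from Loristan: +44.4%. Applied ad valorem rate: 33.5% + 44.4% = 77.9%.
Duty = $607,320.00 × 77.9% = $473,102.28.
Line 2 (55.64, Loristan, 2,859 units, $544,811.04):
Base rate for 55.64 is 22.5%.
Additional duty on 55.64 from Loristan: +52.1%. Applied ad valorem rate: 22.5% + 52.1% = 74.6%.
Duty = $544,811.04 × 74.6% = $406,429.04.
Line 3 (55.98, Loristan, 394 kg, $86,057.48):
Base rate for 55.98 is 2%.
Duty = $86,057.48 × 2% = $1,721.15.
Total = $473,102.28 + $406,429.04 + $1,721.15 = $881,252.47.

$881,252.47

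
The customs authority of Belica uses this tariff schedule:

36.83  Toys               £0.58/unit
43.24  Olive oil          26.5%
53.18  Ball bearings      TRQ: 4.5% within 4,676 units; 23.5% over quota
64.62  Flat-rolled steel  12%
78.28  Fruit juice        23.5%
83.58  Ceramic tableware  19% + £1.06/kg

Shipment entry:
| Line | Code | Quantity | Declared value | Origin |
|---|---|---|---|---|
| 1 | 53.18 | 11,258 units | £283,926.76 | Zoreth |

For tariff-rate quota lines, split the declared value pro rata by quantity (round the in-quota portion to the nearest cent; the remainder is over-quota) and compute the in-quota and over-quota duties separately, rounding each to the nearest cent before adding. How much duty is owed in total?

£44,316.33

Line 1 (53.18, Zoreth, 11,258 units, £283,926.76):
Code 53.18 is under a tariff-rate quota (threshold 4,676 units). In-quota: 4,676 units at 4.5%; over-quota: 6,582 units at 23.5%.
Pro-rata value split: in-quota = £283,926.76 × 4,676/11,258 = £117,928.72; over-quota = £283,926.76 − £117,928.72 = £165,998.04.
In-quota duty = £117,928.72 × 4.5% = £5,306.79. Over-quota duty = £165,998.04 × 23.5% = £39,009.54.
Line duty = £5,306.79 + £39,009.54 = £44,316.33.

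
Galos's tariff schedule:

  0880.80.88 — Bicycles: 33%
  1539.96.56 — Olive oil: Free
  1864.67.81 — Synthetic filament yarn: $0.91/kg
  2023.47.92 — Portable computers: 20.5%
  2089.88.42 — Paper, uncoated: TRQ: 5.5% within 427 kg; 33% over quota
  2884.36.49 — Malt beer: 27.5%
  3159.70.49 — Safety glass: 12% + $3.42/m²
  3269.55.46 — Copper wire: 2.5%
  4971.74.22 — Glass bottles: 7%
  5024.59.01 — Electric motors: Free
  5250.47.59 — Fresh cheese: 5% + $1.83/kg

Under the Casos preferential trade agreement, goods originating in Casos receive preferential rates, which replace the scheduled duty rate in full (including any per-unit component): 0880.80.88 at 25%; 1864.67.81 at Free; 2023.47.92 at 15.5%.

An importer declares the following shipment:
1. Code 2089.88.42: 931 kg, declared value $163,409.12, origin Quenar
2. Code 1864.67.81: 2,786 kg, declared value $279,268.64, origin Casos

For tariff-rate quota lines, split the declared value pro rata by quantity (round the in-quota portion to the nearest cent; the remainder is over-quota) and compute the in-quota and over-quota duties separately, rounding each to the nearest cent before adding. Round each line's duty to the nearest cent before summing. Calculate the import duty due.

Line 1 (2089.88.42, Quenar, 931 kg, $163,409.12):
Code 2089.88.42 is under a tariff-rate quota (threshold 427 kg). In-quota: 427 kg at 5.5%; over-quota: 504 kg at 33%.
Pro-rata value split: in-quota = $163,409.12 × 427/931 = $74,947.04; over-quota = $163,409.12 − $74,947.04 = $88,462.08.
In-quota duty = $74,947.04 × 5.5% = $4,122.09. Over-quota duty = $88,462.08 × 33% = $29,192.49.
Line duty = $4,122.09 + $29,192.49 = $33,314.58.
Line 2 (1864.67.81, Casos, 2,786 kg, $279,268.64):
Base rate for 1864.67.81 is $0.91/kg.
Origin Casos qualifies under the Galos–Casos agreement and 1864.67.81 is covered: preferential rate Free applies instead.
Duty = $279,268.64 × 0% = $0.00.
Total = $33,314.58 + $0.00 = $33,314.58.

$33,314.58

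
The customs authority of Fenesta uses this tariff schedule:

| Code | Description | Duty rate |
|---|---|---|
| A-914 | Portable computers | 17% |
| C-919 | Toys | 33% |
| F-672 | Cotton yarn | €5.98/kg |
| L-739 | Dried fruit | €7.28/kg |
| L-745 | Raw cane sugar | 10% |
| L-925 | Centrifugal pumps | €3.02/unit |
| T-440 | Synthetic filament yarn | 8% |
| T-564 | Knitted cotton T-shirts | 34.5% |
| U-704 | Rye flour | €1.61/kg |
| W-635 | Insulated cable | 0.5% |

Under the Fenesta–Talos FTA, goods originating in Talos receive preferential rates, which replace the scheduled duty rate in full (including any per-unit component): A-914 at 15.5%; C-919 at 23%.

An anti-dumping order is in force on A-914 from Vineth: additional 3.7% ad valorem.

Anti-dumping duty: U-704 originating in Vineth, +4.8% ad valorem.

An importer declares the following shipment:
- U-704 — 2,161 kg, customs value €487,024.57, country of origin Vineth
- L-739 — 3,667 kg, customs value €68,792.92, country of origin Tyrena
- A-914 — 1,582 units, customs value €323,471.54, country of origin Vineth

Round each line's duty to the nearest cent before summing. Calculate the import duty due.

Line 1 (U-704, Vineth, 2,161 kg, €487,024.57):
Base rate for U-704 is €1.61/kg.
Additional duty on U-704 from Vineth: +4.8% ad valorem. Applied ad valorem rate = 4.8%.
Duty = €487,024.57 × 4.8% + 2,161 × €1.61 = €26,856.39.
Line 2 (L-739, Tyrena, 3,667 kg, €68,792.92):
Base rate for L-739 is €7.28/kg.
Duty = 3,667 × €7.28 = €26,695.76.
Line 3 (A-914, Vineth, 1,582 units, €323,471.54):
Base rate for A-914 is 17%.
A-914 has an FTA preferential rate, but origin Vineth is not Talos; base rate stands.
Additional duty on A-914 from Vineth: +3.7%. Applied ad valorem rate: 17% + 3.7% = 20.7%.
Duty = €323,471.54 × 20.7% = €66,958.61.
Total = €26,856.39 + €26,695.76 + €66,958.61 = €120,510.76.

€120,510.76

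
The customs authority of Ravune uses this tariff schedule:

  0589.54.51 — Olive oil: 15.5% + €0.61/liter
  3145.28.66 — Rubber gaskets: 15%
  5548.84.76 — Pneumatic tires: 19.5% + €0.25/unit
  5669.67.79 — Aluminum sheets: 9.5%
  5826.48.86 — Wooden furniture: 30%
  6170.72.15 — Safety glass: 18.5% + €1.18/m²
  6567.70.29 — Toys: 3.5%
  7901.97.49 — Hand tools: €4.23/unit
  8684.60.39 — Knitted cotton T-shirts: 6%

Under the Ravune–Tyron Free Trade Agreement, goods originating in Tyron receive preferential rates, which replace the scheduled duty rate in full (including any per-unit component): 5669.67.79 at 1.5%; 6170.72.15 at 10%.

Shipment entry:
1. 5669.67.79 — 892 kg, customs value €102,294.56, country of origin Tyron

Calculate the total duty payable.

€1,534.42

Line 1 (5669.67.79, Tyron, 892 kg, €102,294.56):
Base rate for 5669.67.79 is 9.5%.
Origin Tyron qualifies under the Ravune–Tyron agreement and 5669.67.79 is covered: preferential rate 1.5% applies instead.
Duty = €102,294.56 × 1.5% = €1,534.42.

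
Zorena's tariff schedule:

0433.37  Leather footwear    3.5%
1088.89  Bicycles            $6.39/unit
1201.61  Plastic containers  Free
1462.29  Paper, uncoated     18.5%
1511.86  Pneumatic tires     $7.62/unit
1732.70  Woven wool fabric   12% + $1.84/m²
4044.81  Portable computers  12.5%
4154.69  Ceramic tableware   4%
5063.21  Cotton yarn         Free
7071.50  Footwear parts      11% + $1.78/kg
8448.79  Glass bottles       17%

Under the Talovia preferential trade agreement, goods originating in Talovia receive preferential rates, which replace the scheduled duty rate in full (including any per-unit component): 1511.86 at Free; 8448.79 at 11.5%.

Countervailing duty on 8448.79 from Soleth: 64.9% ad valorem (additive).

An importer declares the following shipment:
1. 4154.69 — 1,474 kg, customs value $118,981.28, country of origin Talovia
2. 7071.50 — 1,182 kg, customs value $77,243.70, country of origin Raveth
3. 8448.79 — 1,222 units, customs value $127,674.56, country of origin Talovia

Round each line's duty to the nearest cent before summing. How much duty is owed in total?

$30,042.59

Line 1 (4154.69, Talovia, 1,474 kg, $118,981.28):
Base rate for 4154.69 is 4%.
Origin Talovia is the FTA partner but 4154.69 is not on the preference list; base rate stands.
Duty = $118,981.28 × 4% = $4,759.25.
Line 2 (7071.50, Raveth, 1,182 kg, $77,243.70):
Base rate for 7071.50 is 11% + $1.78/kg.
Duty = $77,243.70 × 11% + 1,182 × $1.78 = $10,600.77.
Line 3 (8448.79, Talovia, 1,222 units, $127,674.56):
Base rate for 8448.79 is 17%.
Origin Talovia qualifies under the Zorena–Talovia agreement and 8448.79 is covered: preferential rate 11.5% applies instead.
The additional-duty order on 8448.79 targets Soleth, not Talovia; it does not apply.
Duty = $127,674.56 × 11.5% = $14,682.57.
Total = $4,759.25 + $10,600.77 + $14,682.57 = $30,042.59.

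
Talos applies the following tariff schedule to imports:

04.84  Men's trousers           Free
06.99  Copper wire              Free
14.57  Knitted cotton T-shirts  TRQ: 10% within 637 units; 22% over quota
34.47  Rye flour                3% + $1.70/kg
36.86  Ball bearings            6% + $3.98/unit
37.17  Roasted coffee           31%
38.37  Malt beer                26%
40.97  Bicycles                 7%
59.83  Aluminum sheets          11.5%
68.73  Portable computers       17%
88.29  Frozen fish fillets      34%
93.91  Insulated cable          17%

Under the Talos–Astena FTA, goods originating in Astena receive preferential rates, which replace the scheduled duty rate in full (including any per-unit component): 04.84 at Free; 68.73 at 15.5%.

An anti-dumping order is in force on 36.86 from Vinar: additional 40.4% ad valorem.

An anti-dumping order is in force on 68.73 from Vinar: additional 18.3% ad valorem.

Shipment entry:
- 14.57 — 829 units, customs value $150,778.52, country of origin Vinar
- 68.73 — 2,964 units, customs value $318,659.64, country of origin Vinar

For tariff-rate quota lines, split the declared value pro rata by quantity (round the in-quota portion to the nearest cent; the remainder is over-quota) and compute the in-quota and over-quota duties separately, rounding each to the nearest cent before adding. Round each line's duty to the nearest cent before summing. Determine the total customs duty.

$131,755.22

Line 1 (14.57, Vinar, 829 units, $150,778.52):
Code 14.57 is under a tariff-rate quota (threshold 637 units). In-quota: 637 units at 10%; over-quota: 192 units at 22%.
Pro-rata value split: in-quota = $150,778.52 × 637/829 = $115,857.56; over-quota = $150,778.52 − $115,857.56 = $34,920.96.
In-quota duty = $115,857.56 × 10% = $11,585.76. Over-quota duty = $34,920.96 × 22% = $7,682.61.
Line duty = $11,585.76 + $7,682.61 = $19,268.37.
Line 2 (68.73, Vinar, 2,964 units, $318,659.64):
Base rate for 68.73 is 17%.
68.73 has an FTA preferential rate, but origin Vinar is not Astena; base rate stands.
Additional duty on 68.73 from Vinar: +18.3%. Applied ad valorem rate: 17% + 18.3% = 35.3%.
Duty = $318,659.64 × 35.3% = $112,486.85.
Total = $19,268.37 + $112,486.85 = $131,755.22.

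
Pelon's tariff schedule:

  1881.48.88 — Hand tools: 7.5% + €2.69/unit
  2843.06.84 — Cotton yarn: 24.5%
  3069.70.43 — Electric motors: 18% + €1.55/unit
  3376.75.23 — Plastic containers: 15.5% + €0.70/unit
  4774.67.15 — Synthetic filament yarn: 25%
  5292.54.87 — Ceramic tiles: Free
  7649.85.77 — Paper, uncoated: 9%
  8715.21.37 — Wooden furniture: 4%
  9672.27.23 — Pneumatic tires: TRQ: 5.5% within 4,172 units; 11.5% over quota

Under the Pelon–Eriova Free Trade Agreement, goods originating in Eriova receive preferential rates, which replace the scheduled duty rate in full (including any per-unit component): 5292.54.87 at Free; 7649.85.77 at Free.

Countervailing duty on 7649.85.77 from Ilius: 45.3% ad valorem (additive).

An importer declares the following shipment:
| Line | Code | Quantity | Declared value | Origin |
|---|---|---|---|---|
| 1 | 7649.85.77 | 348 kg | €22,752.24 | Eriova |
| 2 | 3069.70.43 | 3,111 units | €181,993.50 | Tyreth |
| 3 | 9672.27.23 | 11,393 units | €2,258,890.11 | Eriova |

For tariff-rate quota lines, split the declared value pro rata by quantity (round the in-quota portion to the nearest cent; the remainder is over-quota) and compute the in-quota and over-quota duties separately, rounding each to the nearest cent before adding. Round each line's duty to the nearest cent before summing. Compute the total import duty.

Line 1 (7649.85.77, Eriova, 348 kg, €22,752.24):
Base rate for 7649.85.77 is 9%.
Origin Eriova qualifies under the Pelon–Eriova agreement and 7649.85.77 is covered: preferential rate Free applies instead.
The additional-duty order on 7649.85.77 targets Ilius, not Eriova; it does not apply.
Duty = €22,752.24 × 0% = €0.00.
Line 2 (3069.70.43, Tyreth, 3,111 units, €181,993.50):
Base rate for 3069.70.43 is 18% + €1.55/unit.
Duty = €181,993.50 × 18% + 3,111 × €1.55 = €37,580.88.
Line 3 (9672.27.23, Eriova, 11,393 units, €2,258,890.11):
Code 9672.27.23 is under a tariff-rate quota (threshold 4,172 units). In-quota: 4,172 units at 5.5%; over-quota: 7,221 units at 11.5%.
Pro-rata value split: in-quota = €2,258,890.11 × 4,172/11,393 = €827,182.44; over-quota = €2,258,890.11 − €827,182.44 = €1,431,707.67.
In-quota duty = €827,182.44 × 5.5% = €45,495.03. Over-quota duty = €1,431,707.67 × 11.5% = €164,646.38.
Line duty = €45,495.03 + €164,646.38 = €210,141.41.
Total = €0.00 + €37,580.88 + €210,141.41 = €247,722.29.

€247,722.29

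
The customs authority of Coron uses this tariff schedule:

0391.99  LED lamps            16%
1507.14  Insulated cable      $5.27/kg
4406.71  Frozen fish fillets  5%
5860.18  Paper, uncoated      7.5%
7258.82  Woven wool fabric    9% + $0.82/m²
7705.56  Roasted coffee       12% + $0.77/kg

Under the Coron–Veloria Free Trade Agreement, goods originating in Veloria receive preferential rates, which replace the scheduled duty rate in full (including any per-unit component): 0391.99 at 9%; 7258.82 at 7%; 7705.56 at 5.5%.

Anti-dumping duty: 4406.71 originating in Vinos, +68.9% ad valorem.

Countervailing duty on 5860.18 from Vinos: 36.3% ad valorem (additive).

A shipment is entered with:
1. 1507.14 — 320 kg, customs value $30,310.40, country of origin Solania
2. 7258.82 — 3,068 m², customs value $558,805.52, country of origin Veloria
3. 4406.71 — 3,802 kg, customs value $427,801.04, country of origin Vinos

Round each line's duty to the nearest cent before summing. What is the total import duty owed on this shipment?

$356,947.76

Line 1 (1507.14, Solania, 320 kg, $30,310.40):
Base rate for 1507.14 is $5.27/kg.
Duty = 320 × $5.27 = $1,686.40.
Line 2 (7258.82, Veloria, 3,068 m², $558,805.52):
Base rate for 7258.82 is 9% + $0.82/m².
Origin Veloria qualifies under the Coron–Veloria agreement and 7258.82 is covered: preferential rate 7% applies instead.
Duty = $558,805.52 × 7% = $39,116.39.
Line 3 (4406.71, Vinos, 3,802 kg, $427,801.04):
Base rate for 4406.71 is 5%.
Additional duty on 4406.71 from Vinos: +68.9%. Applied ad valorem rate: 5% + 68.9% = 73.9%.
Duty = $427,801.04 × 73.9% = $316,144.97.
Total = $1,686.40 + $39,116.39 + $316,144.97 = $356,947.76.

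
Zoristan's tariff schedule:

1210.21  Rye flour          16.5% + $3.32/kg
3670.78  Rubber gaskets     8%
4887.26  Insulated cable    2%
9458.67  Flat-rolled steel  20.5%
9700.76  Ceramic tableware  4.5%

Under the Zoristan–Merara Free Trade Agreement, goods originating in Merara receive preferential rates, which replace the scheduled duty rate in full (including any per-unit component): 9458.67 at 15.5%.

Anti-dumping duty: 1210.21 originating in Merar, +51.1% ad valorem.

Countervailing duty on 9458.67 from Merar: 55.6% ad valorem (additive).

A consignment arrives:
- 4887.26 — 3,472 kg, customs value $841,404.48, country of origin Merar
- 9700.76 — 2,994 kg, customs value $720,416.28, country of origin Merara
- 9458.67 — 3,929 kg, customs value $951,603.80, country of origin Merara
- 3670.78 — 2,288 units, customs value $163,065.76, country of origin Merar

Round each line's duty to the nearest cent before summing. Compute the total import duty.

Line 1 (4887.26, Merar, 3,472 kg, $841,404.48):
Base rate for 4887.26 is 2%.
Duty = $841,404.48 × 2% = $16,828.09.
Line 2 (9700.76, Merara, 2,994 kg, $720,416.28):
Base rate for 9700.76 is 4.5%.
Origin Merara is the FTA partner but 9700.76 is not on the preference list; base rate stands.
Duty = $720,416.28 × 4.5% = $32,418.73.
Line 3 (9458.67, Merara, 3,929 kg, $951,603.80):
Base rate for 9458.67 is 20.5%.
Origin Merara qualifies under the Zoristan–Merara agreement and 9458.67 is covered: preferential rate 15.5% applies instead.
The additional-duty order on 9458.67 targets Merar, not Merara; it does not apply.
Duty = $951,603.80 × 15.5% = $147,498.59.
Line 4 (3670.78, Merar, 2,288 units, $163,065.76):
Base rate for 3670.78 is 8%.
Duty = $163,065.76 × 8% = $13,045.26.
Total = $16,828.09 + $32,418.73 + $147,498.59 + $13,045.26 = $209,790.67.

$209,790.67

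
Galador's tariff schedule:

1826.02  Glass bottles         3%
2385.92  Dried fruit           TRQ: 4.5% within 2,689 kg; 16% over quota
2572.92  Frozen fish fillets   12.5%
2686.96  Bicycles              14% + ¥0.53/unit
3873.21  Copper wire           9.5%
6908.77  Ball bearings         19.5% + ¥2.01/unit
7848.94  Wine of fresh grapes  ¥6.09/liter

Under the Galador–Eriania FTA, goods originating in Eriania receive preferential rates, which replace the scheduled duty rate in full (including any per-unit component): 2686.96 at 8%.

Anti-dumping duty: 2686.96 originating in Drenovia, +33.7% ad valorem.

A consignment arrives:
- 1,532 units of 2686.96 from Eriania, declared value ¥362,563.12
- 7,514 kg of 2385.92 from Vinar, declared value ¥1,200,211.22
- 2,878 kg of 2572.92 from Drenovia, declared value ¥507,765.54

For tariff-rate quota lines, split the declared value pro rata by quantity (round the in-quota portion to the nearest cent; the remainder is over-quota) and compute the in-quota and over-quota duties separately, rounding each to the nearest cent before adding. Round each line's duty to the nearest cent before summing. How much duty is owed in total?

Line 1 (2686.96, Eriania, 1,532 units, ¥362,563.12):
Base rate for 2686.96 is 14% + ¥0.53/unit.
Origin Eriania qualifies under the Galador–Eriania agreement and 2686.96 is covered: preferential rate 8% applies instead.
The additional-duty order on 2686.96 targets Drenovia, not Eriania; it does not apply.
Duty = ¥362,563.12 × 8% = ¥29,005.05.
Line 2 (2385.92, Vinar, 7,514 kg, ¥1,200,211.22):
Code 2385.92 is under a tariff-rate quota (threshold 2,689 kg). In-quota: 2,689 kg at 4.5%; over-quota: 4,825 kg at 16%.
Pro-rata value split: in-quota = ¥1,200,211.22 × 2,689/7,514 = ¥429,513.97; over-quota = ¥1,200,211.22 − ¥429,513.97 = ¥770,697.25.
In-quota duty = ¥429,513.97 × 4.5% = ¥19,328.13. Over-quota duty = ¥770,697.25 × 16% = ¥123,311.56.
Line duty = ¥19,328.13 + ¥123,311.56 = ¥142,639.69.
Line 3 (2572.92, Drenovia, 2,878 kg, ¥507,765.54):
Base rate for 2572.92 is 12.5%.
Duty = ¥507,765.54 × 12.5% = ¥63,470.69.
Total = ¥29,005.05 + ¥142,639.69 + ¥63,470.69 = ¥235,115.43.

¥235,115.43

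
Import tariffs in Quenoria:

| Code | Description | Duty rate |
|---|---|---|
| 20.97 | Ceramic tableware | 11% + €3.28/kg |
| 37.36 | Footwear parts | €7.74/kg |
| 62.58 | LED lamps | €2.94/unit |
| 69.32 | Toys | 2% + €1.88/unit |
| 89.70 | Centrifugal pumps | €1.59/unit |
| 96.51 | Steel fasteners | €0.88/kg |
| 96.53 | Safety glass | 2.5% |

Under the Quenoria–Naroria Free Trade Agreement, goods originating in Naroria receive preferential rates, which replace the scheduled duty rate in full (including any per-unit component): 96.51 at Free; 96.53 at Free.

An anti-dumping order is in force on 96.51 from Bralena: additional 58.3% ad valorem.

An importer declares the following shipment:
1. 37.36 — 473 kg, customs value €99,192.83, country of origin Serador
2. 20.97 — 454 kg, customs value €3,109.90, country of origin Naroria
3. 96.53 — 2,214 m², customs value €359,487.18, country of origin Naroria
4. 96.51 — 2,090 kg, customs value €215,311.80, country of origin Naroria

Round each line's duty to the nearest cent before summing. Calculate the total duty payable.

€5,492.23

Line 1 (37.36, Serador, 473 kg, €99,192.83):
Base rate for 37.36 is €7.74/kg.
Duty = 473 × €7.74 = €3,661.02.
Line 2 (20.97, Naroria, 454 kg, €3,109.90):
Base rate for 20.97 is 11% + €3.28/kg.
Origin Naroria is the FTA partner but 20.97 is not on the preference list; base rate stands.
Duty = €3,109.90 × 11% + 454 × €3.28 = €1,831.21.
Line 3 (96.53, Naroria, 2,214 m², €359,487.18):
Base rate for 96.53 is 2.5%.
Origin Naroria qualifies under the Quenoria–Naroria agreement and 96.53 is covered: preferential rate Free applies instead.
Duty = €359,487.18 × 0% = €0.00.
Line 4 (96.51, Naroria, 2,090 kg, €215,311.80):
Base rate for 96.51 is €0.88/kg.
Origin Naroria qualifies under the Quenoria–Naroria agreement and 96.51 is covered: preferential rate Free applies instead.
The additional-duty order on 96.51 targets Bralena, not Naroria; it does not apply.
Duty = €215,311.80 × 0% = €0.00.
Total = €3,661.02 + €1,831.21 + €0.00 + €0.00 = €5,492.23.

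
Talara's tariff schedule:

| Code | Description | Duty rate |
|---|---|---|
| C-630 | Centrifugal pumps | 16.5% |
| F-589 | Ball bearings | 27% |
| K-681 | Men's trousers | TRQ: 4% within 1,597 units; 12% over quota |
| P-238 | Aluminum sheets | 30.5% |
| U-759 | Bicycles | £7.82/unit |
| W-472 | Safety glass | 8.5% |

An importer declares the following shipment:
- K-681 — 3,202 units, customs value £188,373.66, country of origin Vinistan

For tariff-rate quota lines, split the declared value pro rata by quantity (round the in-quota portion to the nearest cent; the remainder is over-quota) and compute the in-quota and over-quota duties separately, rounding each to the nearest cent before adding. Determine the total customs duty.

Line 1 (K-681, Vinistan, 3,202 units, £188,373.66):
Code K-681 is under a tariff-rate quota (threshold 1,597 units). In-quota: 1,597 units at 4%; over-quota: 1,605 units at 12%.
Pro-rata value split: in-quota = £188,373.66 × 1,597/3,202 = £93,951.51; over-quota = £188,373.66 − £93,951.51 = £94,422.15.
In-quota duty = £93,951.51 × 4% = £3,758.06. Over-quota duty = £94,422.15 × 12% = £11,330.66.
Line duty = £3,758.06 + £11,330.66 = £15,088.72.

£15,088.72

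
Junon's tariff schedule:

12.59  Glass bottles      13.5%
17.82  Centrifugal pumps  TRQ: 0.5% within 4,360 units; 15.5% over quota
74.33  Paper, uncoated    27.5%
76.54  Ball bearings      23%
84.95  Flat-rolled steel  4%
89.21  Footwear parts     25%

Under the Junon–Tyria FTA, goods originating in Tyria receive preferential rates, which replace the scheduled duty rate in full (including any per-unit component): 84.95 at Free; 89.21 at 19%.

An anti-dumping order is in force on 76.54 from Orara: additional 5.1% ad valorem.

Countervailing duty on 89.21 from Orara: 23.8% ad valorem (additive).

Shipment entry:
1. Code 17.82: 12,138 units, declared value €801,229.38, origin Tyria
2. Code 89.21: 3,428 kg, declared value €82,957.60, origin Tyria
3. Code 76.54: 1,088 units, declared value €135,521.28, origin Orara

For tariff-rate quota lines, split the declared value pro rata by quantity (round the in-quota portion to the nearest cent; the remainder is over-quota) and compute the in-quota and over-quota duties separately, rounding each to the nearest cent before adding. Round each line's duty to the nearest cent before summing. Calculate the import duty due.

Line 1 (17.82, Tyria, 12,138 units, €801,229.38):
Code 17.82 is under a tariff-rate quota (threshold 4,360 units). In-quota: 4,360 units at 0.5%; over-quota: 7,778 units at 15.5%.
Pro-rata value split: in-quota = €801,229.38 × 4,360/12,138 = €287,803.60; over-quota = €801,229.38 − €287,803.60 = €513,425.78.
In-quota duty = €287,803.60 × 0.5% = €1,439.02. Over-quota duty = €513,425.78 × 15.5% = €79,581.00.
Line duty = €1,439.02 + €79,581.00 = €81,020.02.
Line 2 (89.21, Tyria, 3,428 kg, €82,957.60):
Base rate for 89.21 is 25%.
Origin Tyria qualifies under the Junon–Tyria agreement and 89.21 is covered: preferential rate 19% applies instead.
The additional-duty order on 89.21 targets Orara, not Tyria; it does not apply.
Duty = €82,957.60 × 19% = €15,761.94.
Line 3 (76.54, Orara, 1,088 units, €135,521.28):
Base rate for 76.54 is 23%.
Additional duty on 76.54 from Orara: +5.1%. Applied ad valorem rate: 23% + 5.1% = 28.1%.
Duty = €135,521.28 × 28.1% = €38,081.48.
Total = €81,020.02 + €15,761.94 + €38,081.48 = €134,863.44.

€134,863.44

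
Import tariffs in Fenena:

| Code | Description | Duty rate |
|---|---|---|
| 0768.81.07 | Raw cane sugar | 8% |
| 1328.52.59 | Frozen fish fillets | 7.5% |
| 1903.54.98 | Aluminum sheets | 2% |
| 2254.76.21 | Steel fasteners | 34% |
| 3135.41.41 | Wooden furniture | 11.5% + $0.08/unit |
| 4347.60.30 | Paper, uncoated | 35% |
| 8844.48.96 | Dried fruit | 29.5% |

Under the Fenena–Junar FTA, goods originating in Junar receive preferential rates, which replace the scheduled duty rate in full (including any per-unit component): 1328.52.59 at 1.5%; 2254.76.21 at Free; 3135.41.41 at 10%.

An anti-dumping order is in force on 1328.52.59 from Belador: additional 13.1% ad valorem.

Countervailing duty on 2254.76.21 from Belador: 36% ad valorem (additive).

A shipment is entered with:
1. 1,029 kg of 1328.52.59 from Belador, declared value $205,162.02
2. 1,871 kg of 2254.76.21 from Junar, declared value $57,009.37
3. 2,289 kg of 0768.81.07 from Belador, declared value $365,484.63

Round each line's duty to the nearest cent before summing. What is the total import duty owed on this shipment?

$71,502.15

Line 1 (1328.52.59, Belador, 1,029 kg, $205,162.02):
Base rate for 1328.52.59 is 7.5%.
1328.52.59 has an FTA preferential rate, but origin Belador is not Junar; base rate stands.
Additional duty on 1328.52.59 from Belador: +13.1%. Applied ad valorem rate: 7.5% + 13.1% = 20.6%.
Duty = $205,162.02 × 20.6% = $42,263.38.
Line 2 (2254.76.21, Junar, 1,871 kg, $57,009.37):
Base rate for 2254.76.21 is 34%.
Origin Junar qualifies under the Fenena–Junar agreement and 2254.76.21 is covered: preferential rate Free applies instead.
The additional-duty order on 2254.76.21 targets Belador, not Junar; it does not apply.
Duty = $57,009.37 × 0% = $0.00.
Line 3 (0768.81.07, Belador, 2,289 kg, $365,484.63):
Base rate for 0768.81.07 is 8%.
Duty = $365,484.63 × 8% = $29,238.77.
Total = $42,263.38 + $0.00 + $29,238.77 = $71,502.15.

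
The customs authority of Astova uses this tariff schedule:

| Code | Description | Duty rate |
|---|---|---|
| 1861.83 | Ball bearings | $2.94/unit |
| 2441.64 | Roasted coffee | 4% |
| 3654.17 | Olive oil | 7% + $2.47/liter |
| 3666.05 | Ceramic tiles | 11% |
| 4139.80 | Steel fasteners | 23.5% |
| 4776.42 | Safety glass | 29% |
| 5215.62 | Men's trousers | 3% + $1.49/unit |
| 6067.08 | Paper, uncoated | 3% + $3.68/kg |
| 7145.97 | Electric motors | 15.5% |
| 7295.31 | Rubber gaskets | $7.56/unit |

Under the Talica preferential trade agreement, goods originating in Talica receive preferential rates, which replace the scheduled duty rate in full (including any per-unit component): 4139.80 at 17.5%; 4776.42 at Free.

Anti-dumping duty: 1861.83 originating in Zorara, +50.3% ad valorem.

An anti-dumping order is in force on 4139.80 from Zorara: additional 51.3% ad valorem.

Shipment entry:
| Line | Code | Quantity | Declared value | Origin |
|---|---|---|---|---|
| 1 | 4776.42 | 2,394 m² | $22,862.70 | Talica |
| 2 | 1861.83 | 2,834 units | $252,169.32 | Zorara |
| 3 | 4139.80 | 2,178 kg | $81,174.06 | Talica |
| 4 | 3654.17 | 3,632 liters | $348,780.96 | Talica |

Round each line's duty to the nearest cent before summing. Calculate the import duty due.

Line 1 (4776.42, Talica, 2,394 m², $22,862.70):
Base rate for 4776.42 is 29%.
Origin Talica qualifies under the Astova–Talica agreement and 4776.42 is covered: preferential rate Free applies instead.
Duty = $22,862.70 × 0% = $0.00.
Line 2 (1861.83, Zorara, 2,834 units, $252,169.32):
Base rate for 1861.83 is $2.94/unit.
Additional duty on 1861.83 from Zorara: +50.3% ad valorem. Applied ad valorem rate = 50.3%.
Duty = $252,169.32 × 50.3% + 2,834 × $2.94 = $135,173.13.
Line 3 (4139.80, Talica, 2,178 kg, $81,174.06):
Base rate for 4139.80 is 23.5%.
Origin Talica qualifies under the Astova–Talica agreement and 4139.80 is covered: preferential rate 17.5% applies instead.
The additional-duty order on 4139.80 targets Zorara, not Talica; it does not apply.
Duty = $81,174.06 × 17.5% = $14,205.46.
Line 4 (3654.17, Talica, 3,632 liters, $348,780.96):
Base rate for 3654.17 is 7% + $2.47/liter.
Origin Talica is the FTA partner but 3654.17 is not on the preference list; base rate stands.
Duty = $348,780.96 × 7% + 3,632 × $2.47 = $33,385.71.
Total = $0.00 + $135,173.13 + $14,205.46 + $33,385.71 = $182,764.30.

$182,764.30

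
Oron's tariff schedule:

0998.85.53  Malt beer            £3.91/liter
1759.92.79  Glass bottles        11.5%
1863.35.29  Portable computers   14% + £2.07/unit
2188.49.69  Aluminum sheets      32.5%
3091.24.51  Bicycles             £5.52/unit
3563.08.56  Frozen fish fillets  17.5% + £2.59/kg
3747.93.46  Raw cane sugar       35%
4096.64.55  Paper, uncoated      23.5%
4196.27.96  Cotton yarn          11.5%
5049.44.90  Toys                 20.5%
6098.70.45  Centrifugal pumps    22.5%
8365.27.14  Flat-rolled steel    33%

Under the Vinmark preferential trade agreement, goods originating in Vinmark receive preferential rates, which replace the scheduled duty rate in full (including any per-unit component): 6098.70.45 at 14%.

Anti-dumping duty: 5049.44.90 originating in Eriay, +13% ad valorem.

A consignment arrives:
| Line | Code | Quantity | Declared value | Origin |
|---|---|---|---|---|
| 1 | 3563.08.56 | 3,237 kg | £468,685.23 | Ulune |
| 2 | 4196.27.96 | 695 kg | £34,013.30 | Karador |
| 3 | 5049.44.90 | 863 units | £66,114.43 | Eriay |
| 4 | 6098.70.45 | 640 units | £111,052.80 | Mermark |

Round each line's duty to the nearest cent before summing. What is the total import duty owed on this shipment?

£141,450.49

Line 1 (3563.08.56, Ulune, 3,237 kg, £468,685.23):
Base rate for 3563.08.56 is 17.5% + £2.59/kg.
Duty = £468,685.23 × 17.5% + 3,237 × £2.59 = £90,403.75.
Line 2 (4196.27.96, Karador, 695 kg, £34,013.30):
Base rate for 4196.27.96 is 11.5%.
Duty = £34,013.30 × 11.5% = £3,911.53.
Line 3 (5049.44.90, Eriay, 863 units, £66,114.43):
Base rate for 5049.44.90 is 20.5%.
Additional duty on 5049.44.90 from Eriay: +13%. Applied ad valorem rate: 20.5% + 13% = 33.5%.
Duty = £66,114.43 × 33.5% = £22,148.33.
Line 4 (6098.70.45, Mermark, 640 units, £111,052.80):
Base rate for 6098.70.45 is 22.5%.
6098.70.45 has an FTA preferential rate, but origin Mermark is not Vinmark; base rate stands.
Duty = £111,052.80 × 22.5% = £24,986.88.
Total = £90,403.75 + £3,911.53 + £22,148.33 + £24,986.88 = £141,450.49.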